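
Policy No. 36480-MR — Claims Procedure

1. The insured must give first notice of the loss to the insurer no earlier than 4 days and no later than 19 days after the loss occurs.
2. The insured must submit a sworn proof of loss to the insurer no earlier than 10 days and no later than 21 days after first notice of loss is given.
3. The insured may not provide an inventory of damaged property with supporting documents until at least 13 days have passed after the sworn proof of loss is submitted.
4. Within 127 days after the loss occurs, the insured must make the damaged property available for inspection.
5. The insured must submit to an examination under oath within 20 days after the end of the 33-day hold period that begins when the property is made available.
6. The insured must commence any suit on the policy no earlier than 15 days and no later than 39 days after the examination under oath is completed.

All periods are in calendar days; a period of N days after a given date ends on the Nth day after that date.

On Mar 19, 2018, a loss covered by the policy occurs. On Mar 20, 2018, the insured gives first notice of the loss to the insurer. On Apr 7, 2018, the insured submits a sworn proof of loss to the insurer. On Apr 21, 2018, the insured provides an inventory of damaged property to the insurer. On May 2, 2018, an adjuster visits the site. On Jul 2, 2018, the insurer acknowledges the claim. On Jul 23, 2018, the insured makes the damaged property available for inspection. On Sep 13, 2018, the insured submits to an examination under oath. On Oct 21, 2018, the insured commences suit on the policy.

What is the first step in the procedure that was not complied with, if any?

Step 1

Step 1 — 4 and 19 days from Mar 19, 2018 (when the loss occurs) are Mar 23, 2018 and Apr 7, 2018 respectively; done Mar 20, 2018 — 3 days before the window opened.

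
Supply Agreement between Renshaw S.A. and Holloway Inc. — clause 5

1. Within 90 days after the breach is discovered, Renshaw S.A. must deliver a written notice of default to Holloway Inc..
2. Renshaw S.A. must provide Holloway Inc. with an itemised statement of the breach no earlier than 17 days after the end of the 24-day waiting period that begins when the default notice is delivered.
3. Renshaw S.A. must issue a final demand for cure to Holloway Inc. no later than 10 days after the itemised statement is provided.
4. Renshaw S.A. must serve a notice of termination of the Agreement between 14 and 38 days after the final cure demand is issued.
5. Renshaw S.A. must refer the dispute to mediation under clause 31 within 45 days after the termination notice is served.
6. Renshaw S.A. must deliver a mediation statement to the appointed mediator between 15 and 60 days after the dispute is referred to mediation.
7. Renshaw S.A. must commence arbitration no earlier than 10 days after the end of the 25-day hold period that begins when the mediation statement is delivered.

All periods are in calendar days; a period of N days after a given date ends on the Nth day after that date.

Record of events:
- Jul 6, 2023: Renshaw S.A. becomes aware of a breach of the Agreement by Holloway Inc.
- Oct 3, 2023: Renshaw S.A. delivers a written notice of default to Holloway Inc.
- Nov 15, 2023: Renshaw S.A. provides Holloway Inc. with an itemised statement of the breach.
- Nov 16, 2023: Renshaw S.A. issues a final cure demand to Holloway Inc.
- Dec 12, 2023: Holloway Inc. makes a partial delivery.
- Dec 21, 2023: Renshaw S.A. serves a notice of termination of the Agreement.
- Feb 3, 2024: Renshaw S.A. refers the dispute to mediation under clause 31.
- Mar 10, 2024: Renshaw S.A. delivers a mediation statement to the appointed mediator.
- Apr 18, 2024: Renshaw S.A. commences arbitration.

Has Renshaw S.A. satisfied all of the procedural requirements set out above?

Step 1: 90 days after Jul 6, 2023 (when the breach is discovered) is Oct 4, 2023; Oct 3, 2023 is within that limit.
Step 2: the earliest permitted date is 17 days after Oct 27, 2023 (end of the 24-day waiting period, which began when the default notice is delivered on Oct 3, 2023), i.e. Nov 13, 2023; Nov 15, 2023 is on or after that date.
Step 3: 10 days after Nov 15, 2023 (when the itemised statement is provided) is Nov 25, 2023; Nov 16, 2023 is within that limit.
Step 4: the window is 14–38 days after Nov 16, 2023 (when the final cure demand is issued), so Nov 30, 2023 through Dec 24, 2023; done Dec 21, 2023 — within the window.
Step 5: 45 days after Dec 21, 2023 (when the termination notice is served) is Feb 4, 2024; done Feb 3, 2024 — timely.
Step 6: the window is 15–60 days after Feb 3, 2024 (when the dispute is referred to mediation), so Feb 18, 2024 through Apr 3, 2024; done Mar 10, 2024, which is between those dates.
Step 7: the earliest permitted date is 10 days after Apr 4, 2024 (end of the 25-day hold period, which began when the mediation statement is delivered on Mar 10, 2024), i.e. Apr 14, 2024; done Apr 18, 2024 — permitted.

Yes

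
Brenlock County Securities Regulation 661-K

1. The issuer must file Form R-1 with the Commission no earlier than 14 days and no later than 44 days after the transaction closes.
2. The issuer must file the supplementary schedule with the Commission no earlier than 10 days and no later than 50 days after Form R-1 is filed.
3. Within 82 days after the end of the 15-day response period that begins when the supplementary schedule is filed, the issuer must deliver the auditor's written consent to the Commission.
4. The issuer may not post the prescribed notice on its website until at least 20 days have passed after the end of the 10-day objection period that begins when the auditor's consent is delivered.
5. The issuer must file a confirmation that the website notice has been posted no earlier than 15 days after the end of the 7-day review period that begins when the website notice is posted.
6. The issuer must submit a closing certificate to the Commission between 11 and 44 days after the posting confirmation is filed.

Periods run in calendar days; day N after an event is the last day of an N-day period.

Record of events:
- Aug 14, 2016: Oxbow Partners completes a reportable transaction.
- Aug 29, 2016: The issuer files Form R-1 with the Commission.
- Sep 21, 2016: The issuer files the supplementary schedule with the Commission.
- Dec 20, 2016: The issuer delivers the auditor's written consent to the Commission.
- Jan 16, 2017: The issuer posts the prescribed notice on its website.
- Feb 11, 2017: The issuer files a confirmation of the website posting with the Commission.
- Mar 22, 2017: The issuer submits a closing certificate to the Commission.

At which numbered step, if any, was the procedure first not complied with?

Step 1: the window is 14–44 days after Aug 14, 2016 (when the transaction closes), so Aug 28, 2016 through Sep 27, 2016; Aug 29, 2016 falls inside that range.
Step 2: the window is 10–50 days after Aug 29, 2016 (when Form R-1 is filed), so Sep 8, 2016 through Oct 18, 2016; Sep 21, 2016 falls inside that range.
Step 3: 82 days after Oct 6, 2016 (end of the 15-day response period, which began when the supplementary schedule is filed on Sep 21, 2016) is Dec 27, 2016; Dec 20, 2016 is within that limit.
Step 4: the earliest permitted date is 20 days after Dec 30, 2016 (end of the 10-day objection period, which began when the auditor's consent is delivered on Dec 20, 2016), i.e. Jan 19, 2017; Jan 16, 2017 is 3 days before the earliest permitted date.
That is the first point of non-compliance.

Step 4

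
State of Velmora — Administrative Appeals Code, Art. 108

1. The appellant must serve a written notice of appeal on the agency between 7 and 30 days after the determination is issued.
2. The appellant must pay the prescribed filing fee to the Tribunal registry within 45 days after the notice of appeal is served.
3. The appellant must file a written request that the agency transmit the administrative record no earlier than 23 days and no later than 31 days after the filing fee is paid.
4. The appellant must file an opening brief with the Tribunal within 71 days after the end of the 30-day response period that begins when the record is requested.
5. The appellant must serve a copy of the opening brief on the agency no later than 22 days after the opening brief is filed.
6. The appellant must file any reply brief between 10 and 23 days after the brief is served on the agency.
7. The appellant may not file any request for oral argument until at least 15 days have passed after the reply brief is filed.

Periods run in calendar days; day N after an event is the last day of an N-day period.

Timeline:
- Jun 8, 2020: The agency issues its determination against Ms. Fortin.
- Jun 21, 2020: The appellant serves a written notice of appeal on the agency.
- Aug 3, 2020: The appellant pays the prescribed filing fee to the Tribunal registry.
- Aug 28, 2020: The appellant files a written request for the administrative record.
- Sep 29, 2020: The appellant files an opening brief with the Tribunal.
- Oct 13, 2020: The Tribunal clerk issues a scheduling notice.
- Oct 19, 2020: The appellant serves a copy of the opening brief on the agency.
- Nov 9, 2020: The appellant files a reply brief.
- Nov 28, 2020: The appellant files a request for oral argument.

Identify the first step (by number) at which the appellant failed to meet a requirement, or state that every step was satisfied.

Step 1 — 7 and 30 days from Jun 8, 2020 (when the determination is issued) are Jun 15, 2020 and Jul 8, 2020 respectively; Jun 21, 2020 falls inside that range.
Step 2 — counting 45 days from Jun 21, 2020 (when the notice of appeal is served) gives a deadline of Aug 5, 2020; done Aug 3, 2020 — timely.
Step 3 — 23 and 31 days from Aug 3, 2020 (when the filing fee is paid) are Aug 26, 2020 and Sep 3, 2020 respectively; done Aug 28, 2020 — within the window.
Step 4 — counting 71 days from Sep 27, 2020 (end of the 30-day response period, which began when the record is requested on Aug 28, 2020) gives a deadline of Dec 7, 2020; done Sep 29, 2020 — timely.
Step 5 — counting 22 days from Sep 29, 2020 (when the opening brief is filed) gives a deadline of Oct 21, 2020; completed Oct 19, 2020, before the deadline.
Step 6 — 10 and 23 days from Oct 19, 2020 (when the brief is served on the agency) are Oct 29, 2020 and Nov 11, 2020 respectively; done Nov 9, 2020 — within the window.
Step 7 — must wait 15 days from Nov 9, 2020 (when the reply brief is filed), so not before Nov 24, 2020; done Nov 28, 2020, after the minimum wait.

None — every step was satisfied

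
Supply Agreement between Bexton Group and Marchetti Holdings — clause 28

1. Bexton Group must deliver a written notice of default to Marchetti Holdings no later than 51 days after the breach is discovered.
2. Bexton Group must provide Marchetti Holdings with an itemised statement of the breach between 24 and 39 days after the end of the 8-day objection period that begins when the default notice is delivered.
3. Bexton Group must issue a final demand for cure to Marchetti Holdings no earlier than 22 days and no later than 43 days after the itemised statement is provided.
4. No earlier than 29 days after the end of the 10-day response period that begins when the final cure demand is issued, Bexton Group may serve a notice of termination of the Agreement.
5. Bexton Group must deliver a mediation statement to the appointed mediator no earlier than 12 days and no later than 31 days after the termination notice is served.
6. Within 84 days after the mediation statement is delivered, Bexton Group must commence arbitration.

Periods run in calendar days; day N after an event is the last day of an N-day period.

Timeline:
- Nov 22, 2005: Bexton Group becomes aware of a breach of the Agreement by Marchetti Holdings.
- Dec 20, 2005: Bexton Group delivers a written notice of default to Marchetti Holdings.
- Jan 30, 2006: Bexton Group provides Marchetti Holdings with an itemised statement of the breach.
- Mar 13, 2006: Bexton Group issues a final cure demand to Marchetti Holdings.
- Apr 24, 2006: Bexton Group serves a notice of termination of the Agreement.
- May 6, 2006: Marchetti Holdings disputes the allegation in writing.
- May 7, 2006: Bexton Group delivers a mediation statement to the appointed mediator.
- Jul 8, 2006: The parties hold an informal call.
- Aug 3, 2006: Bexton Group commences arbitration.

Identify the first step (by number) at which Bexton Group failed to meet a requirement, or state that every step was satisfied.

(1) due by Nov 22, 2005 + 51 days = Jan 12, 2006; completed Dec 20, 2005, before the deadline.
(2) the permitted window runs from Dec 28, 2005 + 24 = Jan 21, 2006 to Dec 28, 2005 + 39 = Feb 5, 2006; done Jan 30, 2006, which is between those dates.
(3) the permitted window runs from Jan 30, 2006 + 22 = Feb 21, 2006 to Jan 30, 2006 + 43 = Mar 14, 2006; done Mar 13, 2006 — within the window.
(4) permitted from Mar 23, 2006 + 29 days = Apr 21, 2006 onward; done Apr 24, 2006, after the minimum wait.
(5) the permitted window runs from Apr 24, 2006 + 12 = May 6, 2006 to Apr 24, 2006 + 31 = May 25, 2006; done May 7, 2006 — within the window.
(6) due by May 7, 2006 + 84 days = Jul 30, 2006; not done until Aug 3, 2006, 4 days after the deadline.
No need to go further; step 6 was not satisfied.

Step 6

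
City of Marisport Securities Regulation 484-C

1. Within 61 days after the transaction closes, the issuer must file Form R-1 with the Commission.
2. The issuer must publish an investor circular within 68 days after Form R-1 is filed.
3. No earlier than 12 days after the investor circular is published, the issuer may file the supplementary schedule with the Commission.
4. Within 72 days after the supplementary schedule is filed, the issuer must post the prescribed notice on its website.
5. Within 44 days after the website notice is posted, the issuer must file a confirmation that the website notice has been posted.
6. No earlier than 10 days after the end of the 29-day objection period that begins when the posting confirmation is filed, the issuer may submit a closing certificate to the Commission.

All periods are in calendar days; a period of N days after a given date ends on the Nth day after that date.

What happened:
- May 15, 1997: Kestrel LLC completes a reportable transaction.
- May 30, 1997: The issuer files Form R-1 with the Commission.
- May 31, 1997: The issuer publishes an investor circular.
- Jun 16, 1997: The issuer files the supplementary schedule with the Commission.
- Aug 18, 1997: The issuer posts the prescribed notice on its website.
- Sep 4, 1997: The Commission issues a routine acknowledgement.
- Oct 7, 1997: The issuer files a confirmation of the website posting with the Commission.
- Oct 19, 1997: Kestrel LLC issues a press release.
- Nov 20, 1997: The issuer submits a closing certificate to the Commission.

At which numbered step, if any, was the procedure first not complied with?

Step 5

Step 1 — counting 61 days from May 15, 1997 (when the transaction closes) gives a deadline of Jul 15, 1997; completed May 30, 1997, before the deadline.
Step 2 — counting 68 days from May 30, 1997 (when Form R-1 is filed) gives a deadline of Aug 6, 1997; completed May 31, 1997, before the deadline.
Step 3 — must wait 12 days from May 31, 1997 (when the investor circular is published), so not before Jun 12, 1997; done Jun 16, 1997 — permitted.
Step 4 — counting 72 days from Jun 16, 1997 (when the supplementary schedule is filed) gives a deadline of Aug 27, 1997; done Aug 18, 1997 — timely.
Step 5 — counting 44 days from Aug 18, 1997 (when the website notice is posted) gives a deadline of Oct 1, 1997; not done until Oct 7, 1997, 6 days after the deadline.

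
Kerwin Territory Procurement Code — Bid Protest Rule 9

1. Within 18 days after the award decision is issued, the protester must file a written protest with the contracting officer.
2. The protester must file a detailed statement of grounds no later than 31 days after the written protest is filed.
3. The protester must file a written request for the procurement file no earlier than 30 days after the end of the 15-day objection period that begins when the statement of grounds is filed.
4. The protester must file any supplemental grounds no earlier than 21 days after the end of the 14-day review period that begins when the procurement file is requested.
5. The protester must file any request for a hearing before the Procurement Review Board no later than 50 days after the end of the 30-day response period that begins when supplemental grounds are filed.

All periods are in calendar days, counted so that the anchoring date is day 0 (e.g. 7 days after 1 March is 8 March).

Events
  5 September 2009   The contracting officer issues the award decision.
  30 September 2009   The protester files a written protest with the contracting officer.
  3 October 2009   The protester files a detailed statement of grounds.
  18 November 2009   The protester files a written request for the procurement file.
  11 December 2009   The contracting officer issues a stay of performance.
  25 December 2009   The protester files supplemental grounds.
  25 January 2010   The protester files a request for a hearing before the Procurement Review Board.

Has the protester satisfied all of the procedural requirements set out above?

No

Step 1: 18 days after 5 September 2009 (when the award decision is issued) is 23 September 2009; not done until 30 September 2009, 7 days after the deadline.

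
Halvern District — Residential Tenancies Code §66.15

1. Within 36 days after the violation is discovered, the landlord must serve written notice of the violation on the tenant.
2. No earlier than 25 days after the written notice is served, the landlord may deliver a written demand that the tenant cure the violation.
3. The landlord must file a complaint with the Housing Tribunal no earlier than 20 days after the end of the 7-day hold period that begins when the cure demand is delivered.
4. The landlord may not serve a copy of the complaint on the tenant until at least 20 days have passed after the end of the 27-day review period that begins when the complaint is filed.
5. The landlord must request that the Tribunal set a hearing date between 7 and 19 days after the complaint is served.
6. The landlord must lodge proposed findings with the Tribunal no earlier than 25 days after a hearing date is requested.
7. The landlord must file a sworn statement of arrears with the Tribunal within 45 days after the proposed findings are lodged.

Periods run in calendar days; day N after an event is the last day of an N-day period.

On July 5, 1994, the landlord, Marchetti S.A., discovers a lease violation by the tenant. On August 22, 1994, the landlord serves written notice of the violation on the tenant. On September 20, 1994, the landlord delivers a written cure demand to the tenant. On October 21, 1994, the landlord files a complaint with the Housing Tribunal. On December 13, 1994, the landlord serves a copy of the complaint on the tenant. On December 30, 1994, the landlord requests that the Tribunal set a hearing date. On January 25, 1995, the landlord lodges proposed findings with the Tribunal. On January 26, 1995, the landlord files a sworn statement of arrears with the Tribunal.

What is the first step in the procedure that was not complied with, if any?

Step 1

(1) due by July 5, 1994 + 36 days = August 10, 1994; not done until August 22, 1994, 12 days after the deadline.
No need to go further; step 1 was not satisfied.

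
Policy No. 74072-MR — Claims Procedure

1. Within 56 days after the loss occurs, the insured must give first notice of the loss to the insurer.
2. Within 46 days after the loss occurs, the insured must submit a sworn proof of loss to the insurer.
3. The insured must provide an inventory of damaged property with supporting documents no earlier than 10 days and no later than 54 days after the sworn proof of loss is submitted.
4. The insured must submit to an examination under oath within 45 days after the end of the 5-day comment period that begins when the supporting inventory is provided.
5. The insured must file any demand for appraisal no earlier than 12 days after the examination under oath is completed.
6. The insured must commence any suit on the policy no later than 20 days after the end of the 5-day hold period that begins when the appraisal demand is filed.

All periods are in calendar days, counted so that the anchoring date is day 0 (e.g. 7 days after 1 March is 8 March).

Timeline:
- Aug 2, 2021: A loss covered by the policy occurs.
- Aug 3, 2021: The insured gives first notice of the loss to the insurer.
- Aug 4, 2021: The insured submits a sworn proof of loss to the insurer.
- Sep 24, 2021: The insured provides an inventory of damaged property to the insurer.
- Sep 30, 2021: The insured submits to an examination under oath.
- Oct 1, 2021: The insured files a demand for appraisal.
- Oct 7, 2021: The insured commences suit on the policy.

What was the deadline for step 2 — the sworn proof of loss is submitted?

Step 2 runs from Aug 2, 2021, when the loss occurs. 46 days after Aug 2, 2021 is Sep 17, 2021.

Sep 17, 2021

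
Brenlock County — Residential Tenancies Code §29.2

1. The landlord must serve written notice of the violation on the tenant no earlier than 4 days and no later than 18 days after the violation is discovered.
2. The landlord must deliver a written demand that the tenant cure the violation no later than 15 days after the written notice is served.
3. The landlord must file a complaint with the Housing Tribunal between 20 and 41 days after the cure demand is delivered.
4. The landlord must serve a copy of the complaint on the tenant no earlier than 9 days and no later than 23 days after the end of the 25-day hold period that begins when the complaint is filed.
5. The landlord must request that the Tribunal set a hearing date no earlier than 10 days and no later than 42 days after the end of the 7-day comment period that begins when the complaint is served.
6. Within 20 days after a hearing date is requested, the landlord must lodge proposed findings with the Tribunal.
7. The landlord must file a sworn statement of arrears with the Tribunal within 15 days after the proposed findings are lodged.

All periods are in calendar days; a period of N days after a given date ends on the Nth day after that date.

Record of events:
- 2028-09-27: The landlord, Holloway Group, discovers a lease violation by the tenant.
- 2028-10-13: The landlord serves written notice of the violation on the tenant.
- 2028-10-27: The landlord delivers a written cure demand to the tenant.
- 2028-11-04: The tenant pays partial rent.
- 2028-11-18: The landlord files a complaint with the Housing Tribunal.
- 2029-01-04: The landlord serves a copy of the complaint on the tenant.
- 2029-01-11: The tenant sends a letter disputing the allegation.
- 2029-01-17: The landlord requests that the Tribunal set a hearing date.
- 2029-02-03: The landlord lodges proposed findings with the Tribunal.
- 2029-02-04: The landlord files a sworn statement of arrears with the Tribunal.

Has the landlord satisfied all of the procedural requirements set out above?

No

Step 1 — 4 and 18 days from 2028-09-27 (when the violation is discovered) are 2028-10-01 and 2028-10-15 respectively; done 2028-10-13, which is between those dates.
Step 2 — counting 15 days from 2028-10-13 (when the written notice is served) gives a deadline of 2028-10-28; 2028-10-27 is within that limit.
Step 3 — 20 and 41 days from 2028-10-27 (when the cure demand is delivered) are 2028-11-16 and 2028-12-07 respectively; done 2028-11-18, which is between those dates.
Step 4 — 9 and 23 days from 2028-12-13 (end of the 25-day hold period, which began when the complaint is filed on 2028-11-18) are 2028-12-22 and 2029-01-05 respectively; 2029-01-04 falls inside that range.
Step 5 — 10 and 42 days from 2029-01-11 (end of the 7-day comment period, which began when the complaint is served on 2029-01-04) are 2029-01-21 and 2029-02-22 respectively; 2029-01-17 is 4 days too early.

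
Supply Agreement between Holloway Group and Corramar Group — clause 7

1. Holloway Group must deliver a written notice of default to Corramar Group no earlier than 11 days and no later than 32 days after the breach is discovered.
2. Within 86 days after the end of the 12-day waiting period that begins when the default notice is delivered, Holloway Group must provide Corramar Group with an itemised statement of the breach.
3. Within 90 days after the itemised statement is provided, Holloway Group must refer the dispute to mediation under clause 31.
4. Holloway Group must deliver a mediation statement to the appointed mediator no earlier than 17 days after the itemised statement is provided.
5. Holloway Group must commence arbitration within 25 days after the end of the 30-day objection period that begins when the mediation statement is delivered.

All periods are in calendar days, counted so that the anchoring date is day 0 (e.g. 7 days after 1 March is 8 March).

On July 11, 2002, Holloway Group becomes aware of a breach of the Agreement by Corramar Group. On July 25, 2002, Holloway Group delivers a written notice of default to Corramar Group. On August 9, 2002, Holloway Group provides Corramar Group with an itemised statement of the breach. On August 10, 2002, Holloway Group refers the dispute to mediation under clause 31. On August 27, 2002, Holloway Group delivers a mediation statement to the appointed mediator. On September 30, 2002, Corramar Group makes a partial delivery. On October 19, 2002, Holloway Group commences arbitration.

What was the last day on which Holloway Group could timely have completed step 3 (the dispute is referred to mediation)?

Step 3 runs from August 9, 2002, when the itemised statement is provided. 90 days after August 9, 2002 is November 7, 2002.

November 7, 2002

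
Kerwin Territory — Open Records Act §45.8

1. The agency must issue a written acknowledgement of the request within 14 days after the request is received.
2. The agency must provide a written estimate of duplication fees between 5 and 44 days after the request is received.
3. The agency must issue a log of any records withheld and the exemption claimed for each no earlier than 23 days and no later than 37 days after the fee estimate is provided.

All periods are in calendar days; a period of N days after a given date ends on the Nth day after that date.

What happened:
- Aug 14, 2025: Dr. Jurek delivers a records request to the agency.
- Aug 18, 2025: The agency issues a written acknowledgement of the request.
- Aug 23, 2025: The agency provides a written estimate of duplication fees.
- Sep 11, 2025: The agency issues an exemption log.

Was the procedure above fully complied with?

(1) due by Aug 14, 2025 + 14 days = Aug 28, 2025; done Aug 18, 2025 — timely.
(2) the permitted window runs from Aug 14, 2025 + 5 = Aug 19, 2025 to Aug 14, 2025 + 44 = Sep 27, 2025; done Aug 23, 2025 — within the window.
(3) the permitted window runs from Aug 23, 2025 + 23 = Sep 15, 2025 to Aug 23, 2025 + 37 = Sep 29, 2025; done Sep 11, 2025 — 4 days before the window opened.

No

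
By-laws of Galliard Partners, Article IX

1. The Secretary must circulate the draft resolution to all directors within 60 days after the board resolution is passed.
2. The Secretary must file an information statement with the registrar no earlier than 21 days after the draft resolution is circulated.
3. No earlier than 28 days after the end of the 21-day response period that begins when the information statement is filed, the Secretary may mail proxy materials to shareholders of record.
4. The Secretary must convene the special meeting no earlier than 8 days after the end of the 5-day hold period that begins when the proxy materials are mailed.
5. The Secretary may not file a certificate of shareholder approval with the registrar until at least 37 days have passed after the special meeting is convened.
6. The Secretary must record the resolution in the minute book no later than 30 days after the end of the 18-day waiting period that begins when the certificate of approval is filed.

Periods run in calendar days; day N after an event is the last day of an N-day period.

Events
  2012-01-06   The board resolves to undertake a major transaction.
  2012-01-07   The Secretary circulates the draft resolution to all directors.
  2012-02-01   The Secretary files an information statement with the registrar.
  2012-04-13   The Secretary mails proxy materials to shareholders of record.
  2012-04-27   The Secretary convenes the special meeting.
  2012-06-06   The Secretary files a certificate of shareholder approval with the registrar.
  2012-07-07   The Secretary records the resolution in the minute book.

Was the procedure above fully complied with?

Step 1 — counting 60 days from 2012-01-06 (when the board resolution is passed) gives a deadline of 2012-03-06; done 2012-01-07 — timely.
Step 2 — must wait 21 days from 2012-01-07 (when the draft resolution is circulated), so not before 2012-01-28; done 2012-02-01 — permitted.
Step 3 — must wait 28 days from 2012-02-22 (end of the 21-day response period, which began when the information statement is filed on 2012-02-01), so not before 2012-03-21; done 2012-04-13, after the minimum wait.
Step 4 — must wait 8 days from 2012-04-18 (end of the 5-day hold period, which began when the proxy materials are mailed on 2012-04-13), so not before 2012-04-26; done 2012-04-27, after the minimum wait.
Step 5 — must wait 37 days from 2012-04-27 (when the special meeting is convened), so not before 2012-06-03; 2012-06-06 is on or after that date.
Step 6 — counting 30 days from 2012-06-24 (end of the 18-day waiting period, which began when the certificate of approval is filed on 2012-06-06) gives a deadline of 2012-07-24; done 2012-07-07 — timely.

Yes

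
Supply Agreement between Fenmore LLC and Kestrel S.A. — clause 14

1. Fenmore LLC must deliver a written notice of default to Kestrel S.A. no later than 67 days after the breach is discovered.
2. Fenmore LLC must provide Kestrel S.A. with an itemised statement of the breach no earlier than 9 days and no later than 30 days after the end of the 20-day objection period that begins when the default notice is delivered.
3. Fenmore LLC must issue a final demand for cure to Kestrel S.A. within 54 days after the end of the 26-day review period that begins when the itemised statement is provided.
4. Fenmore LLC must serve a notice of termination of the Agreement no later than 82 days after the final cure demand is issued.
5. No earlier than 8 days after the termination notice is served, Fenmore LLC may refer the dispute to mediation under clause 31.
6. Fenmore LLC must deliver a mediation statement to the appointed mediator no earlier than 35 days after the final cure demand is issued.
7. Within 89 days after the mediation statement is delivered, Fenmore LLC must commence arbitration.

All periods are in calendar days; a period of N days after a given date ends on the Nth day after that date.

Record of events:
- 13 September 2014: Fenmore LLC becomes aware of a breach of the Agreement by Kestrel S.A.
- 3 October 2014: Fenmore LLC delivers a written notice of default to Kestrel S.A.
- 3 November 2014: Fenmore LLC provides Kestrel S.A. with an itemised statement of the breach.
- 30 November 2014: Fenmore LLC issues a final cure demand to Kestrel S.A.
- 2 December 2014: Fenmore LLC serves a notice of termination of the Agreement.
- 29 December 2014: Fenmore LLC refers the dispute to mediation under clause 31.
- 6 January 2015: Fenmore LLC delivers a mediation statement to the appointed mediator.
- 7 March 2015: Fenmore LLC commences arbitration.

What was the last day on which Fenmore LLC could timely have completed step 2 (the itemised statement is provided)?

22 November 2014

The default notice is delivered on 3 October 2014; the 20-day objection period therefore ends 23 October 2014, and step 2 runs from that date. The window is 9–30 days after 23 October 2014; it closes on 22 November 2014.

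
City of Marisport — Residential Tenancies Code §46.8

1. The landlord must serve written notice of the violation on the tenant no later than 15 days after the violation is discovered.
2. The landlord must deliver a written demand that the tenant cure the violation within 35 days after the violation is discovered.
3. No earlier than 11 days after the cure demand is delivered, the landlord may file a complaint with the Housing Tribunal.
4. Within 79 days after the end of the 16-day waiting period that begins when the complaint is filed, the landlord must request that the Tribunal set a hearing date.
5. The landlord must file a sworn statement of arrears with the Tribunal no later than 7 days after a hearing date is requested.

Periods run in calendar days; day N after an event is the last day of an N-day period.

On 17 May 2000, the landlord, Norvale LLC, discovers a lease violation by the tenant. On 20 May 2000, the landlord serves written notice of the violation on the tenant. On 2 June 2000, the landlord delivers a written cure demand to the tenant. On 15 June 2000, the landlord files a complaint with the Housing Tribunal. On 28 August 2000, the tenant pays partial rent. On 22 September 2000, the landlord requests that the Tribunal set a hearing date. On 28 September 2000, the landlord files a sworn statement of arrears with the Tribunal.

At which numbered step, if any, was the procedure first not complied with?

Step 1 — counting 15 days from 17 May 2000 (when the violation is discovered) gives a deadline of 1 June 2000; done 20 May 2000 — timely.
Step 2 — counting 35 days from 17 May 2000 (when the violation is discovered) gives a deadline of 21 June 2000; completed 2 June 2000, before the deadline.
Step 3 — must wait 11 days from 2 June 2000 (when the cure demand is delivered), so not before 13 June 2000; done 15 June 2000, after the minimum wait.
Step 4 — counting 79 days from 1 July 2000 (end of the 16-day waiting period, which began when the complaint is filed on 15 June 2000) gives a deadline of 18 September 2000; done 22 September 2000 — 4 days late.

Step 4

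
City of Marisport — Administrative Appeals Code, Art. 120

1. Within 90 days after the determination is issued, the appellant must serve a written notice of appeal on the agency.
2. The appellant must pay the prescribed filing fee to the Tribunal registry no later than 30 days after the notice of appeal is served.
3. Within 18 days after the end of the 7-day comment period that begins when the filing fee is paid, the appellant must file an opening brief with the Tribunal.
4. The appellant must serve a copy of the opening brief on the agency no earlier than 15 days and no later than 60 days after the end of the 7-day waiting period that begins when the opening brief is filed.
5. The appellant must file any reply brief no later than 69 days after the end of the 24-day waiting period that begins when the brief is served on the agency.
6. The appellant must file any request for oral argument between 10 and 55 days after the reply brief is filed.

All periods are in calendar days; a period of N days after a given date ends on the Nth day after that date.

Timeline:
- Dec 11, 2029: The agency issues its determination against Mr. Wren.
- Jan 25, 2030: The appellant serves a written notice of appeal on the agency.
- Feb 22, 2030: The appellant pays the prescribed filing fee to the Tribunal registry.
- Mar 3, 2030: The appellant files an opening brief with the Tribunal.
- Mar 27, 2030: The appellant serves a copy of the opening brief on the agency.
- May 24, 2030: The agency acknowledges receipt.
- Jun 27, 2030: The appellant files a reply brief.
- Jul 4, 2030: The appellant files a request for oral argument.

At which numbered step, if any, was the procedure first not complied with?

Step 1 — counting 90 days from Dec 11, 2029 (when the determination is issued) gives a deadline of Mar 11, 2030; Jan 25, 2030 is within that limit.
Step 2 — counting 30 days from Jan 25, 2030 (when the notice of appeal is served) gives a deadline of Feb 24, 2030; done Feb 22, 2030 — timely.
Step 3 — counting 18 days from Mar 1, 2030 (end of the 7-day comment period, which began when the filing fee is paid on Feb 22, 2030) gives a deadline of Mar 19, 2030; done Mar 3, 2030 — timely.
Step 4 — 15 and 60 days from Mar 10, 2030 (end of the 7-day waiting period, which began when the opening brief is filed on Mar 3, 2030) are Mar 25, 2030 and May 9, 2030 respectively; done Mar 27, 2030, which is between those dates.
Step 5 — counting 69 days from Apr 20, 2030 (end of the 24-day waiting period, which began when the brief is served on the agency on Mar 27, 2030) gives a deadline of Jun 28, 2030; done Jun 27, 2030 — timely.
Step 6 — 10 and 55 days from Jun 27, 2030 (when the reply brief is filed) are Jul 7, 2030 and Aug 21, 2030 respectively; done Jul 4, 2030 — 3 days before the window opened.
That is the first point of non-compliance.

Step 6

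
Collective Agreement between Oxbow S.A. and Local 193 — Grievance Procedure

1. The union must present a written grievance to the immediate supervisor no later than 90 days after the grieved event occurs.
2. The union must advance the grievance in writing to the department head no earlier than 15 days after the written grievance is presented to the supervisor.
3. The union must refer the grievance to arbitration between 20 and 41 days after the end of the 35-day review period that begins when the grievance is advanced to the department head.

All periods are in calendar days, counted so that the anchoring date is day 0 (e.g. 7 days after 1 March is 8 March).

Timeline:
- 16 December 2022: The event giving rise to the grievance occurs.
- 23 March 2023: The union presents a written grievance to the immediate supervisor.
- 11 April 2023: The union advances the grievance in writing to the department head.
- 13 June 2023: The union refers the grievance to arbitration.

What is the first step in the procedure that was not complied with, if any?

Step 1 — counting 90 days from 16 December 2022 (when the grieved event occurs) gives a deadline of 16 March 2023; done 23 March 2023 — 7 days late.
No need to go further; step 1 was not satisfied.

Step 1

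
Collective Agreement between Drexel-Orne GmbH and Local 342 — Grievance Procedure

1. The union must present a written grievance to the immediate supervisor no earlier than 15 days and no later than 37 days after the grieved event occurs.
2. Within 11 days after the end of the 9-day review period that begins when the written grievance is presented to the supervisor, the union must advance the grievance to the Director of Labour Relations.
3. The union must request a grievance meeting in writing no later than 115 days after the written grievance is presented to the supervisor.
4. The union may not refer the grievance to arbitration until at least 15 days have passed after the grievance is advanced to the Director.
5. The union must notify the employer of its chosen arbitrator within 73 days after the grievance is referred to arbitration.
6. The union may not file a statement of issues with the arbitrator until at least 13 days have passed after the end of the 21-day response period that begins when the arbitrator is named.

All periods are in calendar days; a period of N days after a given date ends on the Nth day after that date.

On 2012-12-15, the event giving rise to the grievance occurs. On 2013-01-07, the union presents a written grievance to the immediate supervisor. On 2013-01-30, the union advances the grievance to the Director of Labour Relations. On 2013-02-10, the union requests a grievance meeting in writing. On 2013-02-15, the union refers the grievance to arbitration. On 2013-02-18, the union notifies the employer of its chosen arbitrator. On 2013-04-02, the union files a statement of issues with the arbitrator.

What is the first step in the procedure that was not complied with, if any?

(1) the permitted window runs from 2012-12-15 + 15 = 2012-12-30 to 2012-12-15 + 37 = 2013-01-21; done 2013-01-07 — within the window.
(2) due by 2013-01-16 + 11 days = 2013-01-27; done 2013-01-30 — 3 days late.

Step 2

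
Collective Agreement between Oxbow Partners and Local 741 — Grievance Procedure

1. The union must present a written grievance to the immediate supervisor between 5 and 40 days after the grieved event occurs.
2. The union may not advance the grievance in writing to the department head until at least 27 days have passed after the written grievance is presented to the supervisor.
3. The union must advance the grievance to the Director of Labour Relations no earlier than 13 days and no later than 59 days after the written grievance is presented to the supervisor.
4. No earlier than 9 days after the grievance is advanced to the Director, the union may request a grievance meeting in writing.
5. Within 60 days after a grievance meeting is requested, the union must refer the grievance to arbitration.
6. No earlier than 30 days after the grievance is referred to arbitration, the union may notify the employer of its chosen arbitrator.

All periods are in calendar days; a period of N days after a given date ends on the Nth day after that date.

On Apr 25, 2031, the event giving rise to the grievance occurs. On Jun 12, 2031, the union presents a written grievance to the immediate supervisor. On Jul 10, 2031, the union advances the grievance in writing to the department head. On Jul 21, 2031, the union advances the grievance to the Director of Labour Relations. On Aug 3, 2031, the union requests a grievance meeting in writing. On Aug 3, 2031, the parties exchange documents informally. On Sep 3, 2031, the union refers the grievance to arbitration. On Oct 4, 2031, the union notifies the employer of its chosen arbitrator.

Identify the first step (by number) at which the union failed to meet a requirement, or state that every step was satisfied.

(1) the permitted window runs from Apr 25, 2031 + 5 = Apr 30, 2031 to Apr 25, 2031 + 40 = Jun 4, 2031; done Jun 12, 2031 — 8 days after the window closed.
Later steps need not be reached.

Step 1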